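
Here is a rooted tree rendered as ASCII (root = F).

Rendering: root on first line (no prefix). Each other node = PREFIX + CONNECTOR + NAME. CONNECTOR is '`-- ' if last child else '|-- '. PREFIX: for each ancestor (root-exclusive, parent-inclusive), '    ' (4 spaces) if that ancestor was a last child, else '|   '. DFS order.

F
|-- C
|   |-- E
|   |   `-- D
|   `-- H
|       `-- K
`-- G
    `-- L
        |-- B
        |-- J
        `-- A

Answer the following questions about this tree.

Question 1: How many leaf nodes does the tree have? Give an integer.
Leaves (nodes with no children): A, B, D, J, K

Answer: 5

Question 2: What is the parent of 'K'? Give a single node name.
Answer: H

Derivation:
Scan adjacency: K appears as child of H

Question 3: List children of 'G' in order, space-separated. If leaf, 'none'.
Node G's children (from adjacency): L

Answer: L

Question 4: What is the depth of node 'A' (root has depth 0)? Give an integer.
Answer: 3

Derivation:
Path from root to A: F -> G -> L -> A
Depth = number of edges = 3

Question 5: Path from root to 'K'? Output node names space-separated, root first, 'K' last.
Answer: F C H K

Derivation:
Walk down from root: F -> C -> H -> K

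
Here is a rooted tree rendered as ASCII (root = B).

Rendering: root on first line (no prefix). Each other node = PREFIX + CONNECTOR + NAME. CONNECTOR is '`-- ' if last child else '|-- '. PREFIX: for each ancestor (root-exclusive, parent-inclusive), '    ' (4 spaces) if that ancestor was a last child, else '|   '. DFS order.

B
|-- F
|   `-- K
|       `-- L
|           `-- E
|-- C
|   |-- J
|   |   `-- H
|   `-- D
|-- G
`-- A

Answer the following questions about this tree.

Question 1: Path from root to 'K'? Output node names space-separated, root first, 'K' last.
Answer: B F K

Derivation:
Walk down from root: B -> F -> K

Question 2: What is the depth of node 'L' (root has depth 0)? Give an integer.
Answer: 3

Derivation:
Path from root to L: B -> F -> K -> L
Depth = number of edges = 3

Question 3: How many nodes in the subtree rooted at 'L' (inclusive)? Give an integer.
Subtree rooted at L contains: E, L
Count = 2

Answer: 2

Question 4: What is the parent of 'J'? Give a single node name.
Answer: C

Derivation:
Scan adjacency: J appears as child of C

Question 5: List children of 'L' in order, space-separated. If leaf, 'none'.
Node L's children (from adjacency): E

Answer: E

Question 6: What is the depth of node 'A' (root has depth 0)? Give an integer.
Answer: 1

Derivation:
Path from root to A: B -> A
Depth = number of edges = 1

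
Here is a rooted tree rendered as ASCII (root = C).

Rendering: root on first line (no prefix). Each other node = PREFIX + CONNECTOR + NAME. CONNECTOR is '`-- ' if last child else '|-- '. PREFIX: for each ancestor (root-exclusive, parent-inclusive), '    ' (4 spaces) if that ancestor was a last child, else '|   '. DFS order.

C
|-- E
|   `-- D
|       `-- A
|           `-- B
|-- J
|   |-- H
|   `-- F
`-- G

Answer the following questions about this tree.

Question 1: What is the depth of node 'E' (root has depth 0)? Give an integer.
Path from root to E: C -> E
Depth = number of edges = 1

Answer: 1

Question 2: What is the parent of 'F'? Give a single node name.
Answer: J

Derivation:
Scan adjacency: F appears as child of J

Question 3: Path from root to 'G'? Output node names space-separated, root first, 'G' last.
Answer: C G

Derivation:
Walk down from root: C -> G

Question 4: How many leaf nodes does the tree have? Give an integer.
Leaves (nodes with no children): B, F, G, H

Answer: 4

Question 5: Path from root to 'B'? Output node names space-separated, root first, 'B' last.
Walk down from root: C -> E -> D -> A -> B

Answer: C E D A B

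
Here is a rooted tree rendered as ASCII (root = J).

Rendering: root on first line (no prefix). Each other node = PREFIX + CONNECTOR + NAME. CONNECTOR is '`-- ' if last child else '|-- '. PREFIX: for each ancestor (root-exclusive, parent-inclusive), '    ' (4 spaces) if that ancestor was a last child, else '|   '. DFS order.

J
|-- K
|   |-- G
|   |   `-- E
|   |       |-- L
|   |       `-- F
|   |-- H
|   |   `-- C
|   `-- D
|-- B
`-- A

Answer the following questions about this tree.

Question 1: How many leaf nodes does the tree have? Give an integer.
Answer: 6

Derivation:
Leaves (nodes with no children): A, B, C, D, F, L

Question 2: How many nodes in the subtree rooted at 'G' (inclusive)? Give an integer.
Subtree rooted at G contains: E, F, G, L
Count = 4

Answer: 4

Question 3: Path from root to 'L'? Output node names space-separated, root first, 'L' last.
Walk down from root: J -> K -> G -> E -> L

Answer: J K G E L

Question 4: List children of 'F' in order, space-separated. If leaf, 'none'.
Answer: none

Derivation:
Node F's children (from adjacency): (leaf)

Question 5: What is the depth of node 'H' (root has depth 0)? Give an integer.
Answer: 2

Derivation:
Path from root to H: J -> K -> H
Depth = number of edges = 2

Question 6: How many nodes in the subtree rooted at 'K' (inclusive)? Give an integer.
Answer: 8

Derivation:
Subtree rooted at K contains: C, D, E, F, G, H, K, L
Count = 8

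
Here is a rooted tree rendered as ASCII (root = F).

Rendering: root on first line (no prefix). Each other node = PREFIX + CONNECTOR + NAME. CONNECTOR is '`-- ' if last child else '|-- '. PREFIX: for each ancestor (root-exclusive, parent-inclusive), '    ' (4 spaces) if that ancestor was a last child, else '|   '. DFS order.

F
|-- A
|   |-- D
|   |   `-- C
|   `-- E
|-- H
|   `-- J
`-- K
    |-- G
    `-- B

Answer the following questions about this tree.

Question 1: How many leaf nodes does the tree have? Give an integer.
Leaves (nodes with no children): B, C, E, G, J

Answer: 5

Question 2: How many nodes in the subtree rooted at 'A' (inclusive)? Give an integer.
Subtree rooted at A contains: A, C, D, E
Count = 4

Answer: 4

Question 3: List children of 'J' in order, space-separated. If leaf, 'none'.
Answer: none

Derivation:
Node J's children (from adjacency): (leaf)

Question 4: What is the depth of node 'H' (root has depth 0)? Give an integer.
Answer: 1

Derivation:
Path from root to H: F -> H
Depth = number of edges = 1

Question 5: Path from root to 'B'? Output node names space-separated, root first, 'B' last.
Walk down from root: F -> K -> B

Answer: F K B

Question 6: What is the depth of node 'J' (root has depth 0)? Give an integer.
Path from root to J: F -> H -> J
Depth = number of edges = 2

Answer: 2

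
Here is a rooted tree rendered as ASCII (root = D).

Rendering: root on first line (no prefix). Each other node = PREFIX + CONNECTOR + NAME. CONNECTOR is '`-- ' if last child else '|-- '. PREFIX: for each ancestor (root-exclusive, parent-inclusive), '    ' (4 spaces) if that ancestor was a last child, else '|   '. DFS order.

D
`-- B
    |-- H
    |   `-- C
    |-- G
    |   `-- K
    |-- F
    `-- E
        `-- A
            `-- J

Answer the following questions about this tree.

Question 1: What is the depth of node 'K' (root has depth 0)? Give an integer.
Answer: 3

Derivation:
Path from root to K: D -> B -> G -> K
Depth = number of edges = 3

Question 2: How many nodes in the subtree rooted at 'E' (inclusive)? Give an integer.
Answer: 3

Derivation:
Subtree rooted at E contains: A, E, J
Count = 3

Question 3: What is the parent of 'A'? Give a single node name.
Scan adjacency: A appears as child of E

Answer: E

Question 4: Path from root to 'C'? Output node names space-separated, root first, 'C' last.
Walk down from root: D -> B -> H -> C

Answer: D B H C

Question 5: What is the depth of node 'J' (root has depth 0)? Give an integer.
Answer: 4

Derivation:
Path from root to J: D -> B -> E -> A -> J
Depth = number of edges = 4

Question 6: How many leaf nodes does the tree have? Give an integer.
Leaves (nodes with no children): C, F, J, K

Answer: 4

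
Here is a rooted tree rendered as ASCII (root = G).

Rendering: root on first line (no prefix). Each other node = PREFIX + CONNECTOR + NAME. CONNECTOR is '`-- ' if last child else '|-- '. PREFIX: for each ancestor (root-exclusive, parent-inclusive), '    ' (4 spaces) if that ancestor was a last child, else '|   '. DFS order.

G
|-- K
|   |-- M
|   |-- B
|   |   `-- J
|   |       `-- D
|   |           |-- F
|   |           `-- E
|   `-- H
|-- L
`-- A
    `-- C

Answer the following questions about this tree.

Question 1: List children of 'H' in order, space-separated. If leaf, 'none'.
Answer: none

Derivation:
Node H's children (from adjacency): (leaf)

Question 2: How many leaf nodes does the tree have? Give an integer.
Leaves (nodes with no children): C, E, F, H, L, M

Answer: 6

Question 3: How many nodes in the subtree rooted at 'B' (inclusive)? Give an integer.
Subtree rooted at B contains: B, D, E, F, J
Count = 5

Answer: 5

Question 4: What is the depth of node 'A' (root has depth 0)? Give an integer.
Path from root to A: G -> A
Depth = number of edges = 1

Answer: 1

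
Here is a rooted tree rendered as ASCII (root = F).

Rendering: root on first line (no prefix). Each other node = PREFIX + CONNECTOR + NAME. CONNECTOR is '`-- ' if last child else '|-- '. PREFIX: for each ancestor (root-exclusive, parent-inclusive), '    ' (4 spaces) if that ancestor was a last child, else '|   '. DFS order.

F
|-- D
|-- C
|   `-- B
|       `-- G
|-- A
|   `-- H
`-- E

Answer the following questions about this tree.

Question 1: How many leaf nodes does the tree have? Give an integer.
Leaves (nodes with no children): D, E, G, H

Answer: 4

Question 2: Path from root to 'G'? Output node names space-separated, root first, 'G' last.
Answer: F C B G

Derivation:
Walk down from root: F -> C -> B -> G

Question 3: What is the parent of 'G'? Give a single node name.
Answer: B

Derivation:
Scan adjacency: G appears as child of B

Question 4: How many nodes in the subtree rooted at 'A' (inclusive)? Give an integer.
Answer: 2

Derivation:
Subtree rooted at A contains: A, H
Count = 2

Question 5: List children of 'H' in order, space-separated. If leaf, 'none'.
Answer: none

Derivation:
Node H's children (from adjacency): (leaf)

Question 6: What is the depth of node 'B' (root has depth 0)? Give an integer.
Path from root to B: F -> C -> B
Depth = number of edges = 2

Answer: 2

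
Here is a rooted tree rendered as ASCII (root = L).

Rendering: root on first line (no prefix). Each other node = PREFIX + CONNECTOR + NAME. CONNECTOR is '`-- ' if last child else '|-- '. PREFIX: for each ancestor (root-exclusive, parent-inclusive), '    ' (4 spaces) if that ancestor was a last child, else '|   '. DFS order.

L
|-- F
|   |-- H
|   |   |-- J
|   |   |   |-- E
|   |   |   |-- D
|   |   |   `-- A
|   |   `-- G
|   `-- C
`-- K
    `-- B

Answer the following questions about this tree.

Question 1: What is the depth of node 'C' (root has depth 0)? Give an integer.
Answer: 2

Derivation:
Path from root to C: L -> F -> C
Depth = number of edges = 2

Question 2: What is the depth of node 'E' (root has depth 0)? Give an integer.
Answer: 4

Derivation:
Path from root to E: L -> F -> H -> J -> E
Depth = number of edges = 4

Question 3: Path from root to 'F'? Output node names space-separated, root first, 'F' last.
Answer: L F

Derivation:
Walk down from root: L -> F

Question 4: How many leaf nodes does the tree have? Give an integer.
Leaves (nodes with no children): A, B, C, D, E, G

Answer: 6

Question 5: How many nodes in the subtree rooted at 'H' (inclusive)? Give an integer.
Answer: 6

Derivation:
Subtree rooted at H contains: A, D, E, G, H, J
Count = 6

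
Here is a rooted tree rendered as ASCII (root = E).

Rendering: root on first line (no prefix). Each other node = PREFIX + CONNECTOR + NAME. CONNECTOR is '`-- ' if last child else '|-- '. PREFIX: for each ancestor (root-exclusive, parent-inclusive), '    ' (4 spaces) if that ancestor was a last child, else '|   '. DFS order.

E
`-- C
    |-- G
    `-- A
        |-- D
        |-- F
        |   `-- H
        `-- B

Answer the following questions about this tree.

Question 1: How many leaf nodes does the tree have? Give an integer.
Leaves (nodes with no children): B, D, G, H

Answer: 4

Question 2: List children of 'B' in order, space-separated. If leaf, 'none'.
Answer: none

Derivation:
Node B's children (from adjacency): (leaf)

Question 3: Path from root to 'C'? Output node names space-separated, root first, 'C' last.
Walk down from root: E -> C

Answer: E C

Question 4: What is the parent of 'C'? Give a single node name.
Answer: E

Derivation:
Scan adjacency: C appears as child of E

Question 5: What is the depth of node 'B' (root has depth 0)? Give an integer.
Answer: 3

Derivation:
Path from root to B: E -> C -> A -> B
Depth = number of edges = 3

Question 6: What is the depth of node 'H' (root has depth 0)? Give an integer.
Answer: 4

Derivation:
Path from root to H: E -> C -> A -> F -> H
Depth = number of edges = 4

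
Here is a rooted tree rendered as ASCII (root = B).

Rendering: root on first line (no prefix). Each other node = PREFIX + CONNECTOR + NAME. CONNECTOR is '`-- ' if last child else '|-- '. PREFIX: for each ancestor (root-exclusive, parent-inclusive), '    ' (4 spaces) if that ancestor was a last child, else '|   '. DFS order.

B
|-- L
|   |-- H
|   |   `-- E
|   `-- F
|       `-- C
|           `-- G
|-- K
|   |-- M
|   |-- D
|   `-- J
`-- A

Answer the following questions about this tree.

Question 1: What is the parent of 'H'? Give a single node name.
Scan adjacency: H appears as child of L

Answer: L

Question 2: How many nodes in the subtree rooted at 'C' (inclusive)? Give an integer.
Answer: 2

Derivation:
Subtree rooted at C contains: C, G
Count = 2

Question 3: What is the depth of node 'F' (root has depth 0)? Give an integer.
Answer: 2

Derivation:
Path from root to F: B -> L -> F
Depth = number of edges = 2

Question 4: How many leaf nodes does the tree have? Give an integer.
Leaves (nodes with no children): A, D, E, G, J, M

Answer: 6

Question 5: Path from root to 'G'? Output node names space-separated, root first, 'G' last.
Answer: B L F C G

Derivation:
Walk down from root: B -> L -> F -> C -> G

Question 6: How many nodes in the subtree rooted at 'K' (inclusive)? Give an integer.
Subtree rooted at K contains: D, J, K, M
Count = 4

Answer: 4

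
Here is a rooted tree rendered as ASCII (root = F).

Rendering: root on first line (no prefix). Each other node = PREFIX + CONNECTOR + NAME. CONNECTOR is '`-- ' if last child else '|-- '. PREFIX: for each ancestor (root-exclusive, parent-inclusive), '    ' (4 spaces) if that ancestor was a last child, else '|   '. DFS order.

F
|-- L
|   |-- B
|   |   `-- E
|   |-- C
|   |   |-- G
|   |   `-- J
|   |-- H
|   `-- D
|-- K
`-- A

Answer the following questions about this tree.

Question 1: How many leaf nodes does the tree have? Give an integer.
Leaves (nodes with no children): A, D, E, G, H, J, K

Answer: 7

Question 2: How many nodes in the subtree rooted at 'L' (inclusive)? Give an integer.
Subtree rooted at L contains: B, C, D, E, G, H, J, L
Count = 8

Answer: 8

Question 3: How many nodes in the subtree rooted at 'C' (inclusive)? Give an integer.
Subtree rooted at C contains: C, G, J
Count = 3

Answer: 3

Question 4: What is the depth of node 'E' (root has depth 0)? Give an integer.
Answer: 3

Derivation:
Path from root to E: F -> L -> B -> E
Depth = number of edges = 3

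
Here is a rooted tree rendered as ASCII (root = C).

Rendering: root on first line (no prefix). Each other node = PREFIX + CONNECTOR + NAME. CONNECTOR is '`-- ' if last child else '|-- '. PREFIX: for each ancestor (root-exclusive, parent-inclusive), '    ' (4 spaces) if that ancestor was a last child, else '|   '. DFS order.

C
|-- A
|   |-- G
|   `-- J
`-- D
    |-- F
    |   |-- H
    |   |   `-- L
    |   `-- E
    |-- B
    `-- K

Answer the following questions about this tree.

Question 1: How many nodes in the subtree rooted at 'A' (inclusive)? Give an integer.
Subtree rooted at A contains: A, G, J
Count = 3

Answer: 3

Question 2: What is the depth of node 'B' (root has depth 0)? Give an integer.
Answer: 2

Derivation:
Path from root to B: C -> D -> B
Depth = number of edges = 2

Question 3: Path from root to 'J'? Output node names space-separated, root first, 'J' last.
Answer: C A J

Derivation:
Walk down from root: C -> A -> J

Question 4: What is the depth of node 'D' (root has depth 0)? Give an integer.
Answer: 1

Derivation:
Path from root to D: C -> D
Depth = number of edges = 1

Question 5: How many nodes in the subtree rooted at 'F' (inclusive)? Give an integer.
Answer: 4

Derivation:
Subtree rooted at F contains: E, F, H, L
Count = 4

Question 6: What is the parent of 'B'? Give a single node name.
Scan adjacency: B appears as child of D

Answer: D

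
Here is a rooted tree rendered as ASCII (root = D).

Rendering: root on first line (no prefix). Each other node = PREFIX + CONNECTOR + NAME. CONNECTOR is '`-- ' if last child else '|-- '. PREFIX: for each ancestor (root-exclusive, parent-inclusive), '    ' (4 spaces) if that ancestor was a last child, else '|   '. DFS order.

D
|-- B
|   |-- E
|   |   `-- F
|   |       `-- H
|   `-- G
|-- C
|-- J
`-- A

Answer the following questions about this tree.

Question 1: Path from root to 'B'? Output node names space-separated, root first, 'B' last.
Walk down from root: D -> B

Answer: D B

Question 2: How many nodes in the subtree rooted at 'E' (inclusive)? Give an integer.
Subtree rooted at E contains: E, F, H
Count = 3

Answer: 3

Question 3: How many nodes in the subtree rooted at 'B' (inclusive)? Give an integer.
Subtree rooted at B contains: B, E, F, G, H
Count = 5

Answer: 5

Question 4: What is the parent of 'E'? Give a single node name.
Answer: B

Derivation:
Scan adjacency: E appears as child of B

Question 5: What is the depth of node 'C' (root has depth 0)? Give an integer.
Path from root to C: D -> C
Depth = number of edges = 1

Answer: 1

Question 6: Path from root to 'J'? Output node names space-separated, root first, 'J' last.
Walk down from root: D -> J

Answer: D J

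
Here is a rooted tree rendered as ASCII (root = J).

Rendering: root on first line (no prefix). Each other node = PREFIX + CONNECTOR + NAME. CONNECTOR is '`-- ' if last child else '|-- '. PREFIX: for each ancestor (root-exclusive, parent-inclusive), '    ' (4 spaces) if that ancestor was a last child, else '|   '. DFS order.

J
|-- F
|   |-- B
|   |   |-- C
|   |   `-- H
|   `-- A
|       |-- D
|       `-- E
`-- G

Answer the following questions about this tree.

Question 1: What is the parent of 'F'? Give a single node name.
Answer: J

Derivation:
Scan adjacency: F appears as child of J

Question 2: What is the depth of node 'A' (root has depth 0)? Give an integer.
Path from root to A: J -> F -> A
Depth = number of edges = 2

Answer: 2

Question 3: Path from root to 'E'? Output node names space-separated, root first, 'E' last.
Answer: J F A E

Derivation:
Walk down from root: J -> F -> A -> E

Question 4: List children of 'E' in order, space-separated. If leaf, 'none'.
Node E's children (from adjacency): (leaf)

Answer: none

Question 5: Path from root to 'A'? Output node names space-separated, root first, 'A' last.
Answer: J F A

Derivation:
Walk down from root: J -> F -> A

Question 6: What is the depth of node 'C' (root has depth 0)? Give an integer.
Answer: 3

Derivation:
Path from root to C: J -> F -> B -> C
Depth = number of edges = 3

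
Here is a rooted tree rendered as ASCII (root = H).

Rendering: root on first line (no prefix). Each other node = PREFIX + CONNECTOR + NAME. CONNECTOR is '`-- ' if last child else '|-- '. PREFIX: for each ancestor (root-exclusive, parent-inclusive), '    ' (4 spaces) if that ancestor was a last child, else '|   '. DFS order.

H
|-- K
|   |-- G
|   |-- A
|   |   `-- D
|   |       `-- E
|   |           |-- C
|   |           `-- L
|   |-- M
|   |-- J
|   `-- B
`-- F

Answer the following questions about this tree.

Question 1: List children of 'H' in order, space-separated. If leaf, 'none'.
Answer: K F

Derivation:
Node H's children (from adjacency): K, F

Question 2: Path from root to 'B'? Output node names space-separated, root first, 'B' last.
Answer: H K B

Derivation:
Walk down from root: H -> K -> B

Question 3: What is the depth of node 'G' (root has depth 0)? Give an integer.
Path from root to G: H -> K -> G
Depth = number of edges = 2

Answer: 2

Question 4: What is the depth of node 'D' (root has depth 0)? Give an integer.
Path from root to D: H -> K -> A -> D
Depth = number of edges = 3

Answer: 3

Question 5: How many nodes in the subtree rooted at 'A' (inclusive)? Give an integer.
Answer: 5

Derivation:
Subtree rooted at A contains: A, C, D, E, L
Count = 5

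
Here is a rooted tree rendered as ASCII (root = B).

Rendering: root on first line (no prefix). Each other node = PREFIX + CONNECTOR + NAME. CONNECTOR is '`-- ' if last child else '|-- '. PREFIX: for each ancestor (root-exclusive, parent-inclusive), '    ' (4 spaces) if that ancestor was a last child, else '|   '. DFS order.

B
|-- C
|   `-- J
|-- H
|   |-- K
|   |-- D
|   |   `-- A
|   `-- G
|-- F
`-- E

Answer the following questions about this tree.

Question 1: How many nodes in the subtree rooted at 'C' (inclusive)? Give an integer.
Answer: 2

Derivation:
Subtree rooted at C contains: C, J
Count = 2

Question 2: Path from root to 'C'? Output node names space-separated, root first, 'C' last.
Answer: B C

Derivation:
Walk down from root: B -> C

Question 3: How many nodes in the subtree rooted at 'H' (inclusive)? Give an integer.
Subtree rooted at H contains: A, D, G, H, K
Count = 5

Answer: 5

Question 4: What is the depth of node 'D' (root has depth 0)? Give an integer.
Path from root to D: B -> H -> D
Depth = number of edges = 2

Answer: 2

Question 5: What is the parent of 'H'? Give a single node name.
Answer: B

Derivation:
Scan adjacency: H appears as child of B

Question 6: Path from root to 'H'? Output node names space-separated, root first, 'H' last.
Walk down from root: B -> H

Answer: B H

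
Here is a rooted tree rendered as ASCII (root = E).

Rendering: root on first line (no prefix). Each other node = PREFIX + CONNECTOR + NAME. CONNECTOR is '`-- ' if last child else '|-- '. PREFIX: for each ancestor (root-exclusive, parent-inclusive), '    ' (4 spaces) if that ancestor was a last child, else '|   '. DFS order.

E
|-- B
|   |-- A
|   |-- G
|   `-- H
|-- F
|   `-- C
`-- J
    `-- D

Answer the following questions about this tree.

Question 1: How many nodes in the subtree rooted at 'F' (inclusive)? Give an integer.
Subtree rooted at F contains: C, F
Count = 2

Answer: 2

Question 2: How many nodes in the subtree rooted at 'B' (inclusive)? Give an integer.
Subtree rooted at B contains: A, B, G, H
Count = 4

Answer: 4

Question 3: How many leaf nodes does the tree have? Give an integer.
Leaves (nodes with no children): A, C, D, G, H

Answer: 5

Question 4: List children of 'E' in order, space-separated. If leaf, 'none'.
Node E's children (from adjacency): B, F, J

Answer: B F J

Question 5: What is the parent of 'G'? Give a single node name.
Scan adjacency: G appears as child of B

Answer: B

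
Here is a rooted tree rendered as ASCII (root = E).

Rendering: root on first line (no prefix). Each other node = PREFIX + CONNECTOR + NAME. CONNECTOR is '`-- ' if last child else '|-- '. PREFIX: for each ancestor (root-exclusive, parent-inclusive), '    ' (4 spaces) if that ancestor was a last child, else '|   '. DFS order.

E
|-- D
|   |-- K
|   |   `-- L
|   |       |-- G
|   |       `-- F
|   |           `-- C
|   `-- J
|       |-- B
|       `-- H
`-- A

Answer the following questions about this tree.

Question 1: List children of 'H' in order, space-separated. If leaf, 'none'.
Node H's children (from adjacency): (leaf)

Answer: none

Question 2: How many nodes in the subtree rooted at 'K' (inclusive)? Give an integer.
Subtree rooted at K contains: C, F, G, K, L
Count = 5

Answer: 5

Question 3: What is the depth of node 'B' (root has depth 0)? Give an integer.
Path from root to B: E -> D -> J -> B
Depth = number of edges = 3

Answer: 3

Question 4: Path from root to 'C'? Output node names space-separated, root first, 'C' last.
Answer: E D K L F C

Derivation:
Walk down from root: E -> D -> K -> L -> F -> C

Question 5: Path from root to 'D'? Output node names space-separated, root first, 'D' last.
Walk down from root: E -> D

Answer: E D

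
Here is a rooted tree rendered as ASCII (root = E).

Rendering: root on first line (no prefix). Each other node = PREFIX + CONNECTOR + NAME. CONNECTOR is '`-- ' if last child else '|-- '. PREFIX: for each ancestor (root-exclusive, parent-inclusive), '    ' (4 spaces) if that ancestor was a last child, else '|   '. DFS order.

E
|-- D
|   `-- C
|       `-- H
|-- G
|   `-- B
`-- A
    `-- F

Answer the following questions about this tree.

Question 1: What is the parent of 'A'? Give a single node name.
Answer: E

Derivation:
Scan adjacency: A appears as child of E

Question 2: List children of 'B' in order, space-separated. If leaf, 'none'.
Node B's children (from adjacency): (leaf)

Answer: none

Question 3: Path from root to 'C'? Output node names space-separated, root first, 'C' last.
Answer: E D C

Derivation:
Walk down from root: E -> D -> C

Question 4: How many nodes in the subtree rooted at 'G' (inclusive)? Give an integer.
Answer: 2

Derivation:
Subtree rooted at G contains: B, G
Count = 2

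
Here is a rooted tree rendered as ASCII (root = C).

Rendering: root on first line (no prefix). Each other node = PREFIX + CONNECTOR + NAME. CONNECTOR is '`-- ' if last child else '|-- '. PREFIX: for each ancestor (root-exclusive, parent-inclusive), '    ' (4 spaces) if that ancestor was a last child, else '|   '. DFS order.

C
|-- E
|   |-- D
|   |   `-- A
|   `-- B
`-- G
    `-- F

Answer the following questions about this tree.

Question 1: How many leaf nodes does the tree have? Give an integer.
Leaves (nodes with no children): A, B, F

Answer: 3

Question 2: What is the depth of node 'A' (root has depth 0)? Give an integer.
Answer: 3

Derivation:
Path from root to A: C -> E -> D -> A
Depth = number of edges = 3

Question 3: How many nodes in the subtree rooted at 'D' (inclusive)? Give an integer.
Subtree rooted at D contains: A, D
Count = 2

Answer: 2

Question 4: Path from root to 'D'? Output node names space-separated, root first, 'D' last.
Walk down from root: C -> E -> D

Answer: C E D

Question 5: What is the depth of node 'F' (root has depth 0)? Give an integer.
Path from root to F: C -> G -> F
Depth = number of edges = 2

Answer: 2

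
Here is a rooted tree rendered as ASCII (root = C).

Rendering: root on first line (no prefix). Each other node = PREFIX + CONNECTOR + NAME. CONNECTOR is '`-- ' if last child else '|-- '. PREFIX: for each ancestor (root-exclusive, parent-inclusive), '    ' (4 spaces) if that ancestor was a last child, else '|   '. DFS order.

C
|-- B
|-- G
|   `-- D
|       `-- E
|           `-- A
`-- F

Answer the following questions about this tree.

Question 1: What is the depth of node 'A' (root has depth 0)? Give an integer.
Path from root to A: C -> G -> D -> E -> A
Depth = number of edges = 4

Answer: 4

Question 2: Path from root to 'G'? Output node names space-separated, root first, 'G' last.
Answer: C G

Derivation:
Walk down from root: C -> G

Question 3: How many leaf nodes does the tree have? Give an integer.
Answer: 3

Derivation:
Leaves (nodes with no children): A, B, F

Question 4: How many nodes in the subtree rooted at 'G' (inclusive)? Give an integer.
Subtree rooted at G contains: A, D, E, G
Count = 4

Answer: 4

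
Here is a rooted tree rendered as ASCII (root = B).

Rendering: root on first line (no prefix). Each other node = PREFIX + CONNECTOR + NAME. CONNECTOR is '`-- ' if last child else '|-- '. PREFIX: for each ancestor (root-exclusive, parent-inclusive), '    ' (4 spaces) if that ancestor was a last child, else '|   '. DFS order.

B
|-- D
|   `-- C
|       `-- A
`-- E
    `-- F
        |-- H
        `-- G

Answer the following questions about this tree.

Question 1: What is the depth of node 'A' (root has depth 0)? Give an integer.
Path from root to A: B -> D -> C -> A
Depth = number of edges = 3

Answer: 3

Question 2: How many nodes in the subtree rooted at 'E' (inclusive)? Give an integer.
Subtree rooted at E contains: E, F, G, H
Count = 4

Answer: 4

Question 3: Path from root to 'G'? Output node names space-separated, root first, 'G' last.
Walk down from root: B -> E -> F -> G

Answer: B E F G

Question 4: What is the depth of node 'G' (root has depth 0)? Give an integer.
Path from root to G: B -> E -> F -> G
Depth = number of edges = 3

Answer: 3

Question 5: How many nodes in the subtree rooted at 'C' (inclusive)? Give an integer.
Subtree rooted at C contains: A, C
Count = 2

Answer: 2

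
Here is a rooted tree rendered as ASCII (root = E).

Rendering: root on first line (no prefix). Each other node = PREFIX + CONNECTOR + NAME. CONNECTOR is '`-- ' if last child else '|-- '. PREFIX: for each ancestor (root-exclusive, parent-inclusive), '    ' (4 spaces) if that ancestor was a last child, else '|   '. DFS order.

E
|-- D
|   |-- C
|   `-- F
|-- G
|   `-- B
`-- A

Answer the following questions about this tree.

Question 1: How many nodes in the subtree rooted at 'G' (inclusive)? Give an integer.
Answer: 2

Derivation:
Subtree rooted at G contains: B, G
Count = 2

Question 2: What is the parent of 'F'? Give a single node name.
Answer: D

Derivation:
Scan adjacency: F appears as child of D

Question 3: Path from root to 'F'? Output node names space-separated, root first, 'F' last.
Walk down from root: E -> D -> F

Answer: E D F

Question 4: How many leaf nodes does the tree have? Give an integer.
Answer: 4

Derivation:
Leaves (nodes with no children): A, B, C, F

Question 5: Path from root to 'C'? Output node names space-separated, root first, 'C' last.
Walk down from root: E -> D -> C

Answer: E D C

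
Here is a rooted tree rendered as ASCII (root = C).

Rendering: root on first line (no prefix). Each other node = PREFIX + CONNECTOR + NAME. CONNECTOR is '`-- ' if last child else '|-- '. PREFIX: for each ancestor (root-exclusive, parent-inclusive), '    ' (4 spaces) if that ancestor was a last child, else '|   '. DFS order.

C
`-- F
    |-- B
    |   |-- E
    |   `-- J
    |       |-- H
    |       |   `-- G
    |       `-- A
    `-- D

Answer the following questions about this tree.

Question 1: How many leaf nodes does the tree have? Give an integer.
Answer: 4

Derivation:
Leaves (nodes with no children): A, D, E, G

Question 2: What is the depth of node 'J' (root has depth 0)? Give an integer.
Path from root to J: C -> F -> B -> J
Depth = number of edges = 3

Answer: 3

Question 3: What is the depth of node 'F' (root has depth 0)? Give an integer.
Path from root to F: C -> F
Depth = number of edges = 1

Answer: 1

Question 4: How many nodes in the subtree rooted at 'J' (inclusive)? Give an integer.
Subtree rooted at J contains: A, G, H, J
Count = 4

Answer: 4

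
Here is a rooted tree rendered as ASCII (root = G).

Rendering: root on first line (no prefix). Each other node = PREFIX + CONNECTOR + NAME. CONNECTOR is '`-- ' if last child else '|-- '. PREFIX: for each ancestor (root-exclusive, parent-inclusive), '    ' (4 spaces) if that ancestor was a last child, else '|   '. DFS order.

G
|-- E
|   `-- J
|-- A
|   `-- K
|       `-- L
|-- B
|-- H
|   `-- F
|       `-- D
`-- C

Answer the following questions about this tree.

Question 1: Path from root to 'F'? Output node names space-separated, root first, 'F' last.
Answer: G H F

Derivation:
Walk down from root: G -> H -> F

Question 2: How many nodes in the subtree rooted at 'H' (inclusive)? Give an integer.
Subtree rooted at H contains: D, F, H
Count = 3

Answer: 3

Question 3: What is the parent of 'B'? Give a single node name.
Answer: G

Derivation:
Scan adjacency: B appears as child of G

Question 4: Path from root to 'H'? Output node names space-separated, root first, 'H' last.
Answer: G H

Derivation:
Walk down from root: G -> H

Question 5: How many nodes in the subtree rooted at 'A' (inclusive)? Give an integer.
Subtree rooted at A contains: A, K, L
Count = 3

Answer: 3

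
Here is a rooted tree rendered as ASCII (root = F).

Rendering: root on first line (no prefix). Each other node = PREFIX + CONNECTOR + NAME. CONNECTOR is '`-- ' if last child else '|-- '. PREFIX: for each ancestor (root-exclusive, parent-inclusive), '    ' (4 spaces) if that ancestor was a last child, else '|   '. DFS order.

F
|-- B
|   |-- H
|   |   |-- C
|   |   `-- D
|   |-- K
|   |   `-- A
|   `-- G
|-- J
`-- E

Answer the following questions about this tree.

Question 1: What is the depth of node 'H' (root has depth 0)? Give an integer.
Path from root to H: F -> B -> H
Depth = number of edges = 2

Answer: 2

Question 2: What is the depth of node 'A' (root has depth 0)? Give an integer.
Path from root to A: F -> B -> K -> A
Depth = number of edges = 3

Answer: 3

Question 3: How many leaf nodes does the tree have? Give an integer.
Answer: 6

Derivation:
Leaves (nodes with no children): A, C, D, E, G, J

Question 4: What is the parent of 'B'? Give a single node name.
Scan adjacency: B appears as child of F

Answer: F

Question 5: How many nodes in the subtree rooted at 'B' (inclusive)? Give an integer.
Answer: 7

Derivation:
Subtree rooted at B contains: A, B, C, D, G, H, K
Count = 7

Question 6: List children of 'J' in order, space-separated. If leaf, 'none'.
Node J's children (from adjacency): (leaf)

Answer: none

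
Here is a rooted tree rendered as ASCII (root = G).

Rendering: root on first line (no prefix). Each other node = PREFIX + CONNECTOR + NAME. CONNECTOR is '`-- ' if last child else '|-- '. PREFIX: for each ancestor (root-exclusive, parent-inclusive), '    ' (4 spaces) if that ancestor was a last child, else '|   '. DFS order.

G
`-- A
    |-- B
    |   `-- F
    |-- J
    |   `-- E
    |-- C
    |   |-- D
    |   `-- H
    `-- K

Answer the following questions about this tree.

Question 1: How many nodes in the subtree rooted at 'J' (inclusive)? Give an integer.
Subtree rooted at J contains: E, J
Count = 2

Answer: 2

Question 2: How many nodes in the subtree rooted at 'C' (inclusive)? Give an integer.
Answer: 3

Derivation:
Subtree rooted at C contains: C, D, H
Count = 3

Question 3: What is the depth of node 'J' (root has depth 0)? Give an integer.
Answer: 2

Derivation:
Path from root to J: G -> A -> J
Depth = number of edges = 2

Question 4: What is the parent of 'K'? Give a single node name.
Answer: A

Derivation:
Scan adjacency: K appears as child of A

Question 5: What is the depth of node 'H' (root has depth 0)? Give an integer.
Path from root to H: G -> A -> C -> H
Depth = number of edges = 3

Answer: 3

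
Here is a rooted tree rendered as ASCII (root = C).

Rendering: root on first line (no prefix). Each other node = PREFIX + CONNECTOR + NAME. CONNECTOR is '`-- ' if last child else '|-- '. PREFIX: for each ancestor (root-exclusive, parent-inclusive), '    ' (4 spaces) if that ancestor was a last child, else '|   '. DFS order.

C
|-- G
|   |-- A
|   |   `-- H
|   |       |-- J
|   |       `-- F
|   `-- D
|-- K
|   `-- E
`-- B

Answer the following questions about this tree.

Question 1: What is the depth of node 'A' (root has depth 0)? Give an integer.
Answer: 2

Derivation:
Path from root to A: C -> G -> A
Depth = number of edges = 2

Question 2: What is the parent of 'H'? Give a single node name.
Answer: A

Derivation:
Scan adjacency: H appears as child of A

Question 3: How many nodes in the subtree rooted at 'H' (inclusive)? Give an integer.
Subtree rooted at H contains: F, H, J
Count = 3

Answer: 3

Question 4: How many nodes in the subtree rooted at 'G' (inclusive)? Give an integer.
Answer: 6

Derivation:
Subtree rooted at G contains: A, D, F, G, H, J
Count = 6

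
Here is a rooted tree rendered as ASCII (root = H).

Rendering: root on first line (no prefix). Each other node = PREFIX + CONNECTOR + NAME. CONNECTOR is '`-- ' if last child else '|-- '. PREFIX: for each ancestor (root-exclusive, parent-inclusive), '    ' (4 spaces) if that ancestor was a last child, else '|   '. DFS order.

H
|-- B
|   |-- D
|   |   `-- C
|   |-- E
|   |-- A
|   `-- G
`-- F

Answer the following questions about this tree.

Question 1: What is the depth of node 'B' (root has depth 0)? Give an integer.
Path from root to B: H -> B
Depth = number of edges = 1

Answer: 1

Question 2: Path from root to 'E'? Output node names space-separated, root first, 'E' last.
Walk down from root: H -> B -> E

Answer: H B E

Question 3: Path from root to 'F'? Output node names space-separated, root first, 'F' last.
Answer: H F

Derivation:
Walk down from root: H -> F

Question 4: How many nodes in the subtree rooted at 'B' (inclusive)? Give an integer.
Answer: 6

Derivation:
Subtree rooted at B contains: A, B, C, D, E, G
Count = 6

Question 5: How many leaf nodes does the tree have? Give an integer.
Answer: 5

Derivation:
Leaves (nodes with no children): A, C, E, F, G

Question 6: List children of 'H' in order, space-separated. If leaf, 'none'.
Answer: B F

Derivation:
Node H's children (from adjacency): B, F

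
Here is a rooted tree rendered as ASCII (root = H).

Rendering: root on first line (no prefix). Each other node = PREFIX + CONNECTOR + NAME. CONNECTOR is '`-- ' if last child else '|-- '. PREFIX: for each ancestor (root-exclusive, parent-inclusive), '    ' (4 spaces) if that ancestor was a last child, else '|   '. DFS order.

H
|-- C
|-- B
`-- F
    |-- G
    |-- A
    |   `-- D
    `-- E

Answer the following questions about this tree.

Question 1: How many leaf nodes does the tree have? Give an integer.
Answer: 5

Derivation:
Leaves (nodes with no children): B, C, D, E, G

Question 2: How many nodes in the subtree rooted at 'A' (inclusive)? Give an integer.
Subtree rooted at A contains: A, D
Count = 2

Answer: 2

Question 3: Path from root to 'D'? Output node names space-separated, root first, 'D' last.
Answer: H F A D

Derivation:
Walk down from root: H -> F -> A -> D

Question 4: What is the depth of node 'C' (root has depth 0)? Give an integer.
Path from root to C: H -> C
Depth = number of edges = 1

Answer: 1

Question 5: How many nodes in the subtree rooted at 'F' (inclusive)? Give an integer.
Subtree rooted at F contains: A, D, E, F, G
Count = 5

Answer: 5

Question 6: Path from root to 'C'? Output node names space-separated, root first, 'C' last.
Walk down from root: H -> C

Answer: H C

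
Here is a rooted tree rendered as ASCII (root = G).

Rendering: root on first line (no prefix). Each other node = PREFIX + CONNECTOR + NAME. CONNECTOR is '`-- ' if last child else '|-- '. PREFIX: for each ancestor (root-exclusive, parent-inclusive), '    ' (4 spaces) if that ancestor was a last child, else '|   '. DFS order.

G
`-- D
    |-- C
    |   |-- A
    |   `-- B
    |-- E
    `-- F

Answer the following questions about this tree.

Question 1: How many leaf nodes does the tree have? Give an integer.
Answer: 4

Derivation:
Leaves (nodes with no children): A, B, E, F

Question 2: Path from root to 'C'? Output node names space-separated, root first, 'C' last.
Answer: G D C

Derivation:
Walk down from root: G -> D -> C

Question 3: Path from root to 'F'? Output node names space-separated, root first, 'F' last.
Answer: G D F

Derivation:
Walk down from root: G -> D -> F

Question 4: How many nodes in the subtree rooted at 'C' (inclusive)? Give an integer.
Answer: 3

Derivation:
Subtree rooted at C contains: A, B, C
Count = 3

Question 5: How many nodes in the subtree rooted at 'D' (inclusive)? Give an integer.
Answer: 6

Derivation:
Subtree rooted at D contains: A, B, C, D, E, F
Count = 6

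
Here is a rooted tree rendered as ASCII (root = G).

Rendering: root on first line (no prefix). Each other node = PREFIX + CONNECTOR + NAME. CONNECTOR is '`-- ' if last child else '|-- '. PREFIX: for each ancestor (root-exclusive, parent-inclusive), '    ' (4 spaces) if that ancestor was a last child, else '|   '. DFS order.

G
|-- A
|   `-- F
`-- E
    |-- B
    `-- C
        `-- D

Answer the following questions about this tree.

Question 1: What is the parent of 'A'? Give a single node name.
Scan adjacency: A appears as child of G

Answer: G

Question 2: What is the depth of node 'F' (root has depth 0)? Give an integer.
Path from root to F: G -> A -> F
Depth = number of edges = 2

Answer: 2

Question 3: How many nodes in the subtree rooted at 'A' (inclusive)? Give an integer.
Subtree rooted at A contains: A, F
Count = 2

Answer: 2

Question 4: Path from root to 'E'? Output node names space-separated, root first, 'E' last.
Walk down from root: G -> E

Answer: G E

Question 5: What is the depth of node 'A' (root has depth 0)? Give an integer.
Path from root to A: G -> A
Depth = number of edges = 1

Answer: 1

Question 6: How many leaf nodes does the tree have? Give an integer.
Leaves (nodes with no children): B, D, F

Answer: 3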